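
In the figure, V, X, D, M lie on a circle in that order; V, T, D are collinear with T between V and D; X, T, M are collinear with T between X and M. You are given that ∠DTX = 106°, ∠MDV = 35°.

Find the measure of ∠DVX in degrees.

∠DVX = 71°

1. ∠VTX = 74°  [linear pair at T on VD]
2. ∠MXV = 35°  [same arc VM]
3. ∠DVX = 71°  [△VTX]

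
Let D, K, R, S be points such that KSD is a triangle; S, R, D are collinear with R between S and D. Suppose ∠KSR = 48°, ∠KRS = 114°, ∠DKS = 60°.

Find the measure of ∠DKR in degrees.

∠DKR = 42°

1. ∠DSK = 48°  [R on ray SD]
2. ∠DRK = 66°  [linear pair at R on SD]
3. ∠KDS = 72°  [△KSD]
4. ∠KDR = 72°  [R on ray DS]
5. ∠DKR = 42°  [△KRD]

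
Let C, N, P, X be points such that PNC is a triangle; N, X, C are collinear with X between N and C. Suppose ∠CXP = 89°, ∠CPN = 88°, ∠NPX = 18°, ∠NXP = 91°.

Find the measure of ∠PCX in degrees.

∠PCX = 21°

1. ∠PNX = 71°  [△PNX]
2. ∠CNP = 71°  [X on ray NC]
3. ∠NCP = 21°  [△PNC]
4. ∠PCX = 21°  [X on ray CN]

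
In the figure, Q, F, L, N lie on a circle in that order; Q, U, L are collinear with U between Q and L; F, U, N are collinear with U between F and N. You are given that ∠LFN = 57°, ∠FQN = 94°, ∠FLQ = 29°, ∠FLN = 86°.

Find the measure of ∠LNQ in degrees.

1. ∠FNL = 37°  [△FLN]
2. ∠FQL = 37°  [same arc FL]
3. ∠LFQ = 114°  [△QFL]
4. ∠LNQ = 66°  [cyclic QFLN, opposite ∠F+∠N]

∠LNQ = 66°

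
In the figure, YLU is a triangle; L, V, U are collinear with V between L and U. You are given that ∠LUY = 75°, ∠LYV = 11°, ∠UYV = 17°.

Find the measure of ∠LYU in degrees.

1. ∠VUY = 75°  [V on ray UL]
2. ∠UVY = 88°  [△YVU]
3. ∠LVY = 92°  [linear pair at V on LU]
4. ∠VLY = 77°  [△YLV]
5. ∠ULY = 77°  [V on ray LU]
6. ∠LYU = 28°  [△YLU]

∠LYU = 28°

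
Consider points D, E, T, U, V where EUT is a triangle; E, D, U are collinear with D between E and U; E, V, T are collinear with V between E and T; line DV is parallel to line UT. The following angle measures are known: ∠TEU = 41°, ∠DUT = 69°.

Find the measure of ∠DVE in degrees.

∠DVE = 70°

1. ∠EUT = 69°  [D on ray UE]
2. ∠ETU = 70°  [△EUT]
3. ∠DVE = 70°  [DV∥UT, corresponding at V]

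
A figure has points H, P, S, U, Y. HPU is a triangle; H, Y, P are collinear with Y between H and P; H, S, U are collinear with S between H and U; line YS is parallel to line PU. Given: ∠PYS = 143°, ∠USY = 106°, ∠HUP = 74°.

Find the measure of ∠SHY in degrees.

∠SHY = 69°

1. ∠HYS = 37°  [linear pair at Y on HP]
2. ∠HSY = 74°  [linear pair at S on HU]
3. ∠SHY = 69°  [△HYS]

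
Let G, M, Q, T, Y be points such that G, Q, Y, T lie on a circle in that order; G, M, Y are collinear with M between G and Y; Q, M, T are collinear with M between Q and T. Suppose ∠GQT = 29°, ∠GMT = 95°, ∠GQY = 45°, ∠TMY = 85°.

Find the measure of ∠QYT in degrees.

∠QYT = 98°

1. ∠GYT = 29°  [same arc GT]
2. ∠GTY = 135°  [cyclic GQYT, opposite ∠Q+∠T]
3. ∠QTY = 66°  [△YMT]
4. ∠TGY = 16°  [△GYT]
5. ∠TQY = 16°  [same arc YT]
6. ∠QYT = 98°  [△QYT]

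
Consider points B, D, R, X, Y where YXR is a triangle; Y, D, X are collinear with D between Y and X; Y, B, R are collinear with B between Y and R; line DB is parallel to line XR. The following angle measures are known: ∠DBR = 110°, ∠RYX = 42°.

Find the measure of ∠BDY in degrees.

1. ∠DBY = 70°  [linear pair at B on YR]
2. ∠BYD = 42°  [D on YX, B on YR]
3. ∠BDY = 68°  [△YDB]

∠BDY = 68°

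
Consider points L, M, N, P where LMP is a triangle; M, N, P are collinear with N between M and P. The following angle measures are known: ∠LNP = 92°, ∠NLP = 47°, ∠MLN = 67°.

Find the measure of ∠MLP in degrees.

∠MLP = 114°

1. ∠LPN = 41°  [△LNP]
2. ∠LNM = 88°  [linear pair at N on MP]
3. ∠LMN = 25°  [△LMN]
4. ∠LPM = 41°  [N on ray PM]
5. ∠LMP = 25°  [N on ray MP]
6. ∠MLP = 114°  [△LMP]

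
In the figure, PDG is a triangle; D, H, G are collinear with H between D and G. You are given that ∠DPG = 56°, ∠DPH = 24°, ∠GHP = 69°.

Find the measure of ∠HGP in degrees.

1. ∠DHP = 111°  [linear pair at H on DG]
2. ∠HDP = 45°  [△PDH]
3. ∠GDP = 45°  [H on ray DG]
4. ∠DGP = 79°  [△PDG]
5. ∠HGP = 79°  [H on ray GD]

∠HGP = 79°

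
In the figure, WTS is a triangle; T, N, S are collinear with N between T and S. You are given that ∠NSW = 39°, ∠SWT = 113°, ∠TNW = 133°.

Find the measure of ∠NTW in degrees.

1. ∠TSW = 39°  [N on ray ST]
2. ∠STW = 28°  [△WTS]
3. ∠NTW = 28°  [N on ray TS]

∠NTW = 28°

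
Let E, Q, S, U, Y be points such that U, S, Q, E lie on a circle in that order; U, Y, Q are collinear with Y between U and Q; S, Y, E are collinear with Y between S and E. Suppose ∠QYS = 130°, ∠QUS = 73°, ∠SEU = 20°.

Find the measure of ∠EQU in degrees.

∠EQU = 57°

1. ∠EYU = 130°  [vertical angles at Y]
2. ∠QES = 73°  [same arc SQ]
3. ∠EYQ = 50°  [linear pair at Y on UQ]
4. ∠EQU = 57°  [△QYE]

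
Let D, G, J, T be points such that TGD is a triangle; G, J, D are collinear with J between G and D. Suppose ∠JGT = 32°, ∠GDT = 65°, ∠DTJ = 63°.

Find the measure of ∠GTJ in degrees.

1. ∠JDT = 65°  [J on ray DG]
2. ∠DJT = 52°  [△TJD]
3. ∠GJT = 128°  [linear pair at J on GD]
4. ∠GTJ = 20°  [△TGJ]

∠GTJ = 20°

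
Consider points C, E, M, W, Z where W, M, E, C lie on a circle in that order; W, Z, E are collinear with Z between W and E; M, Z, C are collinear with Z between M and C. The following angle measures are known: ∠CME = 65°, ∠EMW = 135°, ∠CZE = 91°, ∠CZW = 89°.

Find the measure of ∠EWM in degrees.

∠EWM = 19°

1. ∠EZM = 89°  [vertical angles at Z]
2. ∠MEW = 26°  [△MZE]
3. ∠EWM = 19°  [△WME]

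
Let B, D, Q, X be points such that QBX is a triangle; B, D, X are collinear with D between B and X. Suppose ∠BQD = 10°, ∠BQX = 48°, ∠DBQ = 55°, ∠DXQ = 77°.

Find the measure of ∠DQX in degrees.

∠DQX = 38°

1. ∠BDQ = 115°  [△QBD]
2. ∠QDX = 65°  [linear pair at D on BX]
3. ∠DQX = 38°  [△QDX]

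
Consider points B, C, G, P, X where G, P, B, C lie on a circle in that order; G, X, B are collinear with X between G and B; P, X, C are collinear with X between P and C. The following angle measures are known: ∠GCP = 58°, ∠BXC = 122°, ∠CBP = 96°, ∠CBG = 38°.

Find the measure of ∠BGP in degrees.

1. ∠GXP = 122°  [vertical angles at X]
2. ∠CPG = 38°  [same arc GC]
3. ∠BGP = 20°  [△GXP]

∠BGP = 20°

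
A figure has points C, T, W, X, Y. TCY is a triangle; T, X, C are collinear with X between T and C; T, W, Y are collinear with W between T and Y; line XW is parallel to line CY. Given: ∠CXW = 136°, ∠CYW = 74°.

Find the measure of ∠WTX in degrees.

1. ∠TXW = 44°  [linear pair at X on TC]
2. ∠CYT = 74°  [W on ray YT]
3. ∠TCY = 44°  [XW∥CY, corresponding at X]
4. ∠CTY = 62°  [△TCY]
5. ∠WTX = 62°  [X on TC, W on TY]

∠WTX = 62°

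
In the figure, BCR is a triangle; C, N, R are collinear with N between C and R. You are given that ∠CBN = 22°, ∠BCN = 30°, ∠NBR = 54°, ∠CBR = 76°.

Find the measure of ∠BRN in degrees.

∠BRN = 74°

1. ∠BCR = 30°  [N on ray CR]
2. ∠BRC = 74°  [△BCR]
3. ∠BRN = 74°  [N on ray RC]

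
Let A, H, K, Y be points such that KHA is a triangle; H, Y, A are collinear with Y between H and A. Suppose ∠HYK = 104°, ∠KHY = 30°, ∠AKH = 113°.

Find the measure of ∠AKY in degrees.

1. ∠AYK = 76°  [linear pair at Y on HA]
2. ∠AHK = 30°  [Y on ray HA]
3. ∠HAK = 37°  [△KHA]
4. ∠KAY = 37°  [Y on ray AH]
5. ∠AKY = 67°  [△KYA]

∠AKY = 67°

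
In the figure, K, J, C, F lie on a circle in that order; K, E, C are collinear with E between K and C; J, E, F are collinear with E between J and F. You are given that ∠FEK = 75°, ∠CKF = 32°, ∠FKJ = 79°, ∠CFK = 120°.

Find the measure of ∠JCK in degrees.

∠JCK = 73°

1. ∠CEJ = 75°  [vertical angles at E]
2. ∠CJF = 32°  [same arc CF]
3. ∠JCK = 73°  [△JEC]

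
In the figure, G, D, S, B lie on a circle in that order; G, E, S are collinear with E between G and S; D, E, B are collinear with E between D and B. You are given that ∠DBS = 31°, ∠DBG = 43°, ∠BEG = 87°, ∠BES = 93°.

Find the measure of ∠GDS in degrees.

1. ∠DGS = 31°  [same arc DS]
2. ∠DSG = 43°  [same arc GD]
3. ∠GDS = 106°  [△GDS]

∠GDS = 106°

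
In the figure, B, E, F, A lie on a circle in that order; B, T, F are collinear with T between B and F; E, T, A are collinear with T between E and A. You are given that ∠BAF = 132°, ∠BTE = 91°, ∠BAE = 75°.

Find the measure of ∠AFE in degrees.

1. ∠BEF = 48°  [cyclic BEFA, opposite ∠E+∠A]
2. ∠ETF = 89°  [linear pair at T on BF]
3. ∠BFE = 75°  [same arc BE]
4. ∠EBF = 57°  [△BEF]
5. ∠AEF = 16°  [△ETF]
6. ∠EAF = 57°  [same arc EF]
7. ∠AFE = 107°  [△EFA]

∠AFE = 107°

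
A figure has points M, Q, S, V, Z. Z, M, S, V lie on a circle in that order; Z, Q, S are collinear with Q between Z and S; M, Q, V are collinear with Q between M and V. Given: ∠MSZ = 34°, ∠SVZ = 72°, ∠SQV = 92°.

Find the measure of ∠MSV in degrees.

∠MSV = 84°

1. ∠MVZ = 34°  [same arc ZM]
2. ∠SMZ = 108°  [cyclic ZMSV, opposite ∠M+∠V]
3. ∠VQZ = 88°  [linear pair at Q on ZS]
4. ∠SZV = 58°  [△ZQV]
5. ∠MZS = 38°  [△ZMS]
6. ∠SMV = 58°  [same arc SV]
7. ∠MVS = 38°  [same arc MS]
8. ∠MSV = 84°  [△MSV]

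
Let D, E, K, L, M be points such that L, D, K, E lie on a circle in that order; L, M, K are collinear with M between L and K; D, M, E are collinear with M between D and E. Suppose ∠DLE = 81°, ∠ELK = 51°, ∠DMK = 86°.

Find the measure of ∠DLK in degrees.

1. ∠DKE = 99°  [cyclic LDKE, opposite ∠L+∠K]
2. ∠EDK = 51°  [same arc KE]
3. ∠DEK = 30°  [△DKE]
4. ∠DLK = 30°  [same arc DK]

∠DLK = 30°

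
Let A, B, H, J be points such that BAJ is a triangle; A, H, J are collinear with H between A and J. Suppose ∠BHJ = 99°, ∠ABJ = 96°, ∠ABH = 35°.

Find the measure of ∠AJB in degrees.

∠AJB = 20°

1. ∠AHB = 81°  [linear pair at H on AJ]
2. ∠BAH = 64°  [△BAH]
3. ∠BAJ = 64°  [H on ray AJ]
4. ∠AJB = 20°  [△BAJ]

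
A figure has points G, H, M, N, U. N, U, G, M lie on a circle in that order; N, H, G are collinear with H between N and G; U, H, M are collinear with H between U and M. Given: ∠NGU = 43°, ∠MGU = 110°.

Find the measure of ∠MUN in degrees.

∠MUN = 67°

1. ∠NMU = 43°  [same arc NU]
2. ∠MNU = 70°  [cyclic NUGM, opposite ∠N+∠G]
3. ∠MUN = 67°  [△NUM]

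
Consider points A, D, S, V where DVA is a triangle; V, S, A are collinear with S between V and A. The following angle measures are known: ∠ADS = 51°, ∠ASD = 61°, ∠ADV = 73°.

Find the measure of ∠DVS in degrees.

1. ∠DAS = 68°  [△DSA]
2. ∠DAV = 68°  [S on ray AV]
3. ∠AVD = 39°  [△DVA]
4. ∠DVS = 39°  [S on ray VA]

∠DVS = 39°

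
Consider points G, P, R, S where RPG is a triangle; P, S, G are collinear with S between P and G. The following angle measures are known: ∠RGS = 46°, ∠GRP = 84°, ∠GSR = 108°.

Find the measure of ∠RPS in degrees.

∠RPS = 50°

1. ∠PGR = 46°  [S on ray GP]
2. ∠GPR = 50°  [△RPG]
3. ∠RPS = 50°  [S on ray PG]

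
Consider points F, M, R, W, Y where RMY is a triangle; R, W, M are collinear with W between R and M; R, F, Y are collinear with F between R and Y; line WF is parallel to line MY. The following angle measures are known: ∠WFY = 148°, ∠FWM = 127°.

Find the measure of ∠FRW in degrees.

∠FRW = 95°

1. ∠RFW = 32°  [linear pair at F on RY]
2. ∠FWR = 53°  [linear pair at W on RM]
3. ∠FRW = 95°  [△RWF]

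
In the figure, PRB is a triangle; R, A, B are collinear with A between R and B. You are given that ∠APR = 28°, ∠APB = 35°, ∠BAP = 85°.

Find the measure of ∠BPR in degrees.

∠BPR = 63°

1. ∠ABP = 60°  [△PAB]
2. ∠PAR = 95°  [linear pair at A on RB]
3. ∠PBR = 60°  [A on ray BR]
4. ∠ARP = 57°  [△PRA]
5. ∠BRP = 57°  [A on ray RB]
6. ∠BPR = 63°  [△PRB]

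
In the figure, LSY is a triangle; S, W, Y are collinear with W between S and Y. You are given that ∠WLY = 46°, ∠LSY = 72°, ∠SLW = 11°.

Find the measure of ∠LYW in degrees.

1. ∠LSW = 72°  [W on ray SY]
2. ∠LWS = 97°  [△LSW]
3. ∠LWY = 83°  [linear pair at W on SY]
4. ∠LYW = 51°  [△LWY]

∠LYW = 51°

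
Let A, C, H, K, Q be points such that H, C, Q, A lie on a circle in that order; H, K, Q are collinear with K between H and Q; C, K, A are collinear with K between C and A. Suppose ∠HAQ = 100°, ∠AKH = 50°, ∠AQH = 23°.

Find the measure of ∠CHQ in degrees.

∠CHQ = 27°

1. ∠CKQ = 50°  [vertical angles at K]
2. ∠ACH = 23°  [same arc HA]
3. ∠CKH = 130°  [linear pair at K on HQ]
4. ∠CHQ = 27°  [△HKC]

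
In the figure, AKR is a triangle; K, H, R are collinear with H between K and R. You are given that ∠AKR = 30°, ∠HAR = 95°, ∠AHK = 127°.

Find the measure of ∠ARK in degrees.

1. ∠AHR = 53°  [linear pair at H on KR]
2. ∠ARH = 32°  [△AHR]
3. ∠ARK = 32°  [H on ray RK]

∠ARK = 32°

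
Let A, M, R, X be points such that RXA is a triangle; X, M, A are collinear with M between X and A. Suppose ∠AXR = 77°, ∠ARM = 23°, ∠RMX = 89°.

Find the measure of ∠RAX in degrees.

1. ∠AMR = 91°  [linear pair at M on XA]
2. ∠MAR = 66°  [△RMA]
3. ∠RAX = 66°  [M on ray AX]

∠RAX = 66°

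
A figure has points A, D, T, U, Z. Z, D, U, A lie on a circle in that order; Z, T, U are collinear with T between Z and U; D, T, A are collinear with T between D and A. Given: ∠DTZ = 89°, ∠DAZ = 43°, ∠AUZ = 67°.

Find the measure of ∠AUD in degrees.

∠AUD = 110°

1. ∠ATU = 89°  [vertical angles at T]
2. ∠DTU = 91°  [linear pair at T on ZU]
3. ∠DUZ = 43°  [same arc ZD]
4. ∠DAU = 24°  [△UTA]
5. ∠ADU = 46°  [△DTU]
6. ∠AUD = 110°  [△DUA]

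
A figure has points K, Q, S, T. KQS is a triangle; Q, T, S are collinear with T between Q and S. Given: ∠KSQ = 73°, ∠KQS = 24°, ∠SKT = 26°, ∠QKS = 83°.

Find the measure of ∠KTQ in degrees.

∠KTQ = 99°

1. ∠KST = 73°  [T on ray SQ]
2. ∠KTS = 81°  [△KTS]
3. ∠KTQ = 99°  [linear pair at T on QS]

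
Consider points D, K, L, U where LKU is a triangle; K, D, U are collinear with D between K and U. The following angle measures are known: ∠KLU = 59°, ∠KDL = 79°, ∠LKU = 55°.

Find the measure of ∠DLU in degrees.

∠DLU = 13°

1. ∠KUL = 66°  [△LKU]
2. ∠LDU = 101°  [linear pair at D on KU]
3. ∠DUL = 66°  [D on ray UK]
4. ∠DLU = 13°  [△LDU]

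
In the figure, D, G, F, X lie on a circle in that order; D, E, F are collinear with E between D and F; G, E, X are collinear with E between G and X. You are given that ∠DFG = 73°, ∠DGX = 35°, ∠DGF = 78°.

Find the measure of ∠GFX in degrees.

1. ∠DXG = 73°  [same arc DG]
2. ∠GDX = 72°  [△DGX]
3. ∠GFX = 108°  [cyclic DGFX, opposite ∠D+∠F]

∠GFX = 108°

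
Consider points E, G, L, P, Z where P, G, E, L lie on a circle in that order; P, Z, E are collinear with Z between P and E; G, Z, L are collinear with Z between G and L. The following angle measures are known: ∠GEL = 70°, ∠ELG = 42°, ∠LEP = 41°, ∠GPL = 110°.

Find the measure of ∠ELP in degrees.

∠ELP = 71°

1. ∠EGL = 68°  [△GEL]
2. ∠EPL = 68°  [same arc EL]
3. ∠ELP = 71°  [△PEL]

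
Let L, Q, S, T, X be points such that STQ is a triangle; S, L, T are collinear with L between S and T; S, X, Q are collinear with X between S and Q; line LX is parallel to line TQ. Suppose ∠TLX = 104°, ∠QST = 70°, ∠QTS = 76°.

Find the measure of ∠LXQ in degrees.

1. ∠SLX = 76°  [linear pair at L on ST]
2. ∠LSX = 70°  [L on ST, X on SQ]
3. ∠LXS = 34°  [△SLX]
4. ∠LXQ = 146°  [linear pair at X on SQ]

∠LXQ = 146°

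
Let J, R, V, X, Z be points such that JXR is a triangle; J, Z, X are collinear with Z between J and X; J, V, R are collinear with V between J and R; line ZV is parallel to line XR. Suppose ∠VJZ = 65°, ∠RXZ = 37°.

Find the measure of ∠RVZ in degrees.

1. ∠RJX = 65°  [Z on JX, V on JR]
2. ∠JXR = 37°  [Z on ray XJ]
3. ∠JRX = 78°  [△JXR]
4. ∠JVZ = 78°  [ZV∥XR, corresponding at V]
5. ∠RVZ = 102°  [linear pair at V on JR]

∠RVZ = 102°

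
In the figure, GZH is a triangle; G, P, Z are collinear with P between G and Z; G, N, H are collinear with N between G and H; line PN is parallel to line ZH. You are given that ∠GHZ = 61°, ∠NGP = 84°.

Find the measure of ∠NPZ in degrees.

1. ∠GNP = 61°  [PN∥ZH, corresponding at N]
2. ∠GPN = 35°  [△GPN]
3. ∠NPZ = 145°  [linear pair at P on GZ]

∠NPZ = 145°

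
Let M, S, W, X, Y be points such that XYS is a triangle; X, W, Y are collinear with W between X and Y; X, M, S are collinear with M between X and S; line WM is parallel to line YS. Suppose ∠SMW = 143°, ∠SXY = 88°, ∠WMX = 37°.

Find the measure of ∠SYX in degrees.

1. ∠MXW = 88°  [W on XY, M on XS]
2. ∠MWX = 55°  [△XWM]
3. ∠SYX = 55°  [WM∥YS, corresponding at W]

∠SYX = 55°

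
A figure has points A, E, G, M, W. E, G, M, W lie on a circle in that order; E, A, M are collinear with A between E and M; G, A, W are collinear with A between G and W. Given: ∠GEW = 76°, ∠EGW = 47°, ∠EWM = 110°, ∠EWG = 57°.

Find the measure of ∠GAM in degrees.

1. ∠EMW = 47°  [same arc EW]
2. ∠MEW = 23°  [△EMW]
3. ∠EMG = 57°  [same arc EG]
4. ∠MGW = 23°  [same arc MW]
5. ∠GAM = 100°  [△GAM]

∠GAM = 100°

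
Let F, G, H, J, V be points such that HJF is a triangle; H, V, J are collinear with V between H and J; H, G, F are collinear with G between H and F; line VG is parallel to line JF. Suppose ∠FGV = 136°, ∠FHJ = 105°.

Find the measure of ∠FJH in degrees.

∠FJH = 31°

1. ∠HGV = 44°  [linear pair at G on HF]
2. ∠GHV = 105°  [V on HJ, G on HF]
3. ∠GVH = 31°  [△HVG]
4. ∠FJH = 31°  [VG∥JF, corresponding at V]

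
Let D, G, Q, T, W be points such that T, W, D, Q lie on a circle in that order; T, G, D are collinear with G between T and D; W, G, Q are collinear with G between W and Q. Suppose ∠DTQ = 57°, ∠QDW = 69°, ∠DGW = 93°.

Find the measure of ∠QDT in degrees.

∠QDT = 39°

1. ∠DWQ = 57°  [same arc DQ]
2. ∠DQW = 54°  [△WDQ]
3. ∠QGT = 93°  [vertical angles at G]
4. ∠DGQ = 87°  [linear pair at G on TD]
5. ∠QDT = 39°  [△DGQ]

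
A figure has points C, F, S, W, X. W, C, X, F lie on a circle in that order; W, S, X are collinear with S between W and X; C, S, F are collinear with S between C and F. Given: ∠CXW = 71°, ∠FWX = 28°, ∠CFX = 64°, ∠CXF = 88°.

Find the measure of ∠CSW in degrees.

∠CSW = 99°

1. ∠CFW = 71°  [same arc WC]
2. ∠CWX = 64°  [same arc CX]
3. ∠CWF = 92°  [cyclic WCXF, opposite ∠W+∠X]
4. ∠FCW = 17°  [△WCF]
5. ∠CSW = 99°  [△WSC]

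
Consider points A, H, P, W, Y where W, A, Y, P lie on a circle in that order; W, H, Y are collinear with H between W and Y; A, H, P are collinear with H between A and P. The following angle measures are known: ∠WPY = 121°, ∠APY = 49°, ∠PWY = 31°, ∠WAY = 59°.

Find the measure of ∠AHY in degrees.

1. ∠AWY = 49°  [same arc AY]
2. ∠PAY = 31°  [same arc YP]
3. ∠AYW = 72°  [△WAY]
4. ∠AHY = 77°  [△AHY]

∠AHY = 77°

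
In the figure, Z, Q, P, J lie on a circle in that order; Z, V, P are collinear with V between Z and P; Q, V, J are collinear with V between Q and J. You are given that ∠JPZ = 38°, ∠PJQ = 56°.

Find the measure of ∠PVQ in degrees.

1. ∠JQZ = 38°  [same arc ZJ]
2. ∠PZQ = 56°  [same arc QP]
3. ∠QVZ = 86°  [△ZVQ]
4. ∠PVQ = 94°  [linear pair at V on ZP]

∠PVQ = 94°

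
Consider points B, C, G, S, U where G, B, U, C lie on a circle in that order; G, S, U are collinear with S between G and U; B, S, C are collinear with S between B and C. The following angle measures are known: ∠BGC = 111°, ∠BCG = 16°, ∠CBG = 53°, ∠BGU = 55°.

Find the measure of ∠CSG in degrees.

∠CSG = 108°

1. ∠BUC = 69°  [cyclic GBUC, opposite ∠G+∠U]
2. ∠BUG = 16°  [same arc GB]
3. ∠BCU = 55°  [same arc BU]
4. ∠CBU = 56°  [△BUC]
5. ∠BSU = 108°  [△BSU]
6. ∠CSG = 108°  [vertical angles at S]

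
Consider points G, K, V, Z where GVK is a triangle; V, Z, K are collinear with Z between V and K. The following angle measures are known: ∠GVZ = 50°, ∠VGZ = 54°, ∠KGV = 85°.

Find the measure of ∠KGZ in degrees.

∠KGZ = 31°

1. ∠GZV = 76°  [△GVZ]
2. ∠GVK = 50°  [Z on ray VK]
3. ∠GKV = 45°  [△GVK]
4. ∠GZK = 104°  [linear pair at Z on VK]
5. ∠GKZ = 45°  [Z on ray KV]
6. ∠KGZ = 31°  [△GZK]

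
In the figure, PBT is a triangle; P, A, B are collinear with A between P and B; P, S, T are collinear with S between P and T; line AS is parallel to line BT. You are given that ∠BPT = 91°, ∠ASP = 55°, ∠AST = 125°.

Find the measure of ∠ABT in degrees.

∠ABT = 34°

1. ∠APS = 91°  [A on PB, S on PT]
2. ∠PAS = 34°  [△PAS]
3. ∠BAS = 146°  [linear pair at A on PB]
4. ∠ABT = 34°  [AS∥BT, co-interior at B–A]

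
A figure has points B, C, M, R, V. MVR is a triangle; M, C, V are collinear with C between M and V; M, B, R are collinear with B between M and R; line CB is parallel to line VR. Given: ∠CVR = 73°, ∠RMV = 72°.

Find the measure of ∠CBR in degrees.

1. ∠MVR = 73°  [C on ray VM]
2. ∠MRV = 35°  [△MVR]
3. ∠CBM = 35°  [CB∥VR, corresponding at B]
4. ∠CBR = 145°  [linear pair at B on MR]

∠CBR = 145°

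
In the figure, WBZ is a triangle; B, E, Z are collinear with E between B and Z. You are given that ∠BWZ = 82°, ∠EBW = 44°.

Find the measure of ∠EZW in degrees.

1. ∠WBZ = 44°  [E on ray BZ]
2. ∠BZW = 54°  [△WBZ]
3. ∠EZW = 54°  [E on ray ZB]

∠EZW = 54°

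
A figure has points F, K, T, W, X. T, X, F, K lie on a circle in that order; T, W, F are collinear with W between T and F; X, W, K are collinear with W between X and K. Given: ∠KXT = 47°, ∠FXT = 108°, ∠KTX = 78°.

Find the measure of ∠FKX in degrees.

1. ∠KFT = 47°  [same arc TK]
2. ∠FKT = 72°  [cyclic TXFK, opposite ∠X+∠K]
3. ∠KFX = 102°  [cyclic TXFK, opposite ∠T+∠F]
4. ∠FTK = 61°  [△TFK]
5. ∠FXK = 61°  [same arc FK]
6. ∠FKX = 17°  [△XFK]

∠FKX = 17°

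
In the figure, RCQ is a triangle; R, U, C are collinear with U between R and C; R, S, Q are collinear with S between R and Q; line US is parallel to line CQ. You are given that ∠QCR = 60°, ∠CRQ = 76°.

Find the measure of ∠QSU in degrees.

1. ∠CQR = 44°  [△RCQ]
2. ∠RSU = 44°  [US∥CQ, corresponding at S]
3. ∠QSU = 136°  [linear pair at S on RQ]

∠QSU = 136°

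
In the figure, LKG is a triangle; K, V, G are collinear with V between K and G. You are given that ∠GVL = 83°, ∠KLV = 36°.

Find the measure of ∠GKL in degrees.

∠GKL = 47°

1. ∠KVL = 97°  [linear pair at V on KG]
2. ∠LKV = 47°  [△LKV]
3. ∠GKL = 47°  [V on ray KG]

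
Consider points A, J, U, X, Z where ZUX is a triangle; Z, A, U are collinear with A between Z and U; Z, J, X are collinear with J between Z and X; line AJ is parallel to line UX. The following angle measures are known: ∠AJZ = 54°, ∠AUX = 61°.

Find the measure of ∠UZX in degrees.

∠UZX = 65°

1. ∠UXZ = 54°  [AJ∥UX, corresponding at J]
2. ∠XUZ = 61°  [A on ray UZ]
3. ∠UZX = 65°  [△ZUX]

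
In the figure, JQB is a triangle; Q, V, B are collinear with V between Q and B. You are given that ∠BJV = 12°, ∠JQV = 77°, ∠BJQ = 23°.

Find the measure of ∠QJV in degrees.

1. ∠BQJ = 77°  [V on ray QB]
2. ∠JBQ = 80°  [△JQB]
3. ∠JBV = 80°  [V on ray BQ]
4. ∠BVJ = 88°  [△JVB]
5. ∠JVQ = 92°  [linear pair at V on QB]
6. ∠QJV = 11°  [△JQV]

∠QJV = 11°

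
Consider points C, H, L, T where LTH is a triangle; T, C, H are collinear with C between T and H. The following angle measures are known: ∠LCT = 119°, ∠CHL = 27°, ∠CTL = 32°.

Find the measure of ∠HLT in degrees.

∠HLT = 121°

1. ∠LHT = 27°  [C on ray HT]
2. ∠HTL = 32°  [C on ray TH]
3. ∠HLT = 121°  [△LTH]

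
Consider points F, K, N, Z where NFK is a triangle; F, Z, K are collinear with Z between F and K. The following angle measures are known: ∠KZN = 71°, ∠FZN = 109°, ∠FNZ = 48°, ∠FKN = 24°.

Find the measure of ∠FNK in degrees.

1. ∠NFZ = 23°  [△NFZ]
2. ∠KFN = 23°  [Z on ray FK]
3. ∠FNK = 133°  [△NFK]

∠FNK = 133°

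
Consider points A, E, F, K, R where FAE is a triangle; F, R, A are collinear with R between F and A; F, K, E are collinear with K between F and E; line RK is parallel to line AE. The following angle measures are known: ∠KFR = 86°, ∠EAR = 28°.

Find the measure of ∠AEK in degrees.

1. ∠AFE = 86°  [R on FA, K on FE]
2. ∠EAF = 28°  [R on ray AF]
3. ∠AEF = 66°  [△FAE]
4. ∠AEK = 66°  [K on ray EF]

∠AEK = 66°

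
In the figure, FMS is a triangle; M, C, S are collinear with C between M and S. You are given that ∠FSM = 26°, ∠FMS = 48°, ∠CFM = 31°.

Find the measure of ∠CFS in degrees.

1. ∠CSF = 26°  [C on ray SM]
2. ∠CMF = 48°  [C on ray MS]
3. ∠FCM = 101°  [△FMC]
4. ∠FCS = 79°  [linear pair at C on MS]
5. ∠CFS = 75°  [△FCS]

∠CFS = 75°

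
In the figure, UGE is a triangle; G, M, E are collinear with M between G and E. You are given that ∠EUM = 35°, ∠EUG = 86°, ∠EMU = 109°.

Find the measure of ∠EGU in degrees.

∠EGU = 58°

1. ∠MEU = 36°  [△UME]
2. ∠GEU = 36°  [M on ray EG]
3. ∠EGU = 58°  [△UGE]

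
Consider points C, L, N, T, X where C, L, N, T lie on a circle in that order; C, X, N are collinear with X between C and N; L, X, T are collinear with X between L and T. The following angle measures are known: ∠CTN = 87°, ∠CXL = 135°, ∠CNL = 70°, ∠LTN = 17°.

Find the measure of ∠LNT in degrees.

∠LNT = 98°

1. ∠LXN = 45°  [linear pair at X on CN]
2. ∠NLT = 65°  [△LXN]
3. ∠LNT = 98°  [△LNT]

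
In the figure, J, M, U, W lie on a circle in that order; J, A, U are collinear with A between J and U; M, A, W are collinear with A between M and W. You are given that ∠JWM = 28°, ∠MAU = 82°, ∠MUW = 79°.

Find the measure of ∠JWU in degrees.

1. ∠JUM = 28°  [same arc JM]
2. ∠JAW = 82°  [vertical angles at A]
3. ∠UMW = 70°  [△MAU]
4. ∠MWU = 31°  [△MUW]
5. ∠UAW = 98°  [linear pair at A on JU]
6. ∠UJW = 70°  [△JAW]
7. ∠JUW = 51°  [△UAW]
8. ∠JWU = 59°  [△JUW]

∠JWU = 59°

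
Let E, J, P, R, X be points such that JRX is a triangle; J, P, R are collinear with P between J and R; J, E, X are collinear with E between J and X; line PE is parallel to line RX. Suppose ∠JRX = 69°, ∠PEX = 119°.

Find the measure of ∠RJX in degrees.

∠RJX = 50°

1. ∠EPJ = 69°  [PE∥RX, corresponding at P]
2. ∠JEP = 61°  [linear pair at E on JX]
3. ∠EJP = 50°  [△JPE]
4. ∠RJX = 50°  [P on JR, E on JX]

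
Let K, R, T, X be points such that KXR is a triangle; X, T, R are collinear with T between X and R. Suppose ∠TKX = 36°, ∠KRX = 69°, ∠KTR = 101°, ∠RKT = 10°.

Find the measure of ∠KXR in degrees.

∠KXR = 65°

1. ∠KTX = 79°  [linear pair at T on XR]
2. ∠KXT = 65°  [△KXT]
3. ∠KXR = 65°  [T on ray XR]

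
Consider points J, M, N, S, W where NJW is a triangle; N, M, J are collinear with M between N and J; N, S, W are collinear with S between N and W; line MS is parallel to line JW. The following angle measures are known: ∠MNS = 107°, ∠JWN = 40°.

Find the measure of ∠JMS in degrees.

1. ∠JNW = 107°  [M on NJ, S on NW]
2. ∠NJW = 33°  [△NJW]
3. ∠NMS = 33°  [MS∥JW, corresponding at M]
4. ∠JMS = 147°  [linear pair at M on NJ]

∠JMS = 147°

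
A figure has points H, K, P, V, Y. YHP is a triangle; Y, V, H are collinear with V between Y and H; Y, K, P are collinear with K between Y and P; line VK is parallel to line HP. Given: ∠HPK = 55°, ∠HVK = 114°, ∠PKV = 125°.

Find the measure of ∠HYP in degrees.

∠HYP = 59°

1. ∠KVY = 66°  [linear pair at V on YH]
2. ∠VKY = 55°  [linear pair at K on YP]
3. ∠KYV = 59°  [△YVK]
4. ∠HYP = 59°  [V on YH, K on YP]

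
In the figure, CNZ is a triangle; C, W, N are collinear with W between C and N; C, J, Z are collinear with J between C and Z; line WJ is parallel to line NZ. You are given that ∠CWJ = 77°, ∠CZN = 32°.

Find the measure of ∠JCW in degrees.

1. ∠CNZ = 77°  [WJ∥NZ, corresponding at W]
2. ∠NCZ = 71°  [△CNZ]
3. ∠JCW = 71°  [W on CN, J on CZ]

∠JCW = 71°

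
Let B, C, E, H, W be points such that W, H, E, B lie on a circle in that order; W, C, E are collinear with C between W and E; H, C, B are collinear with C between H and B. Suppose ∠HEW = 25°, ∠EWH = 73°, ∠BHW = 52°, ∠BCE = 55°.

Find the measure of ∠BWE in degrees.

1. ∠HBW = 25°  [same arc WH]
2. ∠BCW = 125°  [linear pair at C on WE]
3. ∠BWE = 30°  [△WCB]

∠BWE = 30°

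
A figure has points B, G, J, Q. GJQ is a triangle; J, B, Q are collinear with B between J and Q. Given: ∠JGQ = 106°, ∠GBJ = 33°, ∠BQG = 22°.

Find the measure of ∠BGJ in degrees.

1. ∠GQJ = 22°  [B on ray QJ]
2. ∠GJQ = 52°  [△GJQ]
3. ∠BJG = 52°  [B on ray JQ]
4. ∠BGJ = 95°  [△GJB]

∠BGJ = 95°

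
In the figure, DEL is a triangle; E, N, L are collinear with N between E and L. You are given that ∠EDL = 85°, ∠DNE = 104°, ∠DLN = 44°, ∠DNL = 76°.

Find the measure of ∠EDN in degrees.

∠EDN = 25°

1. ∠DLE = 44°  [N on ray LE]
2. ∠DEL = 51°  [△DEL]
3. ∠DEN = 51°  [N on ray EL]
4. ∠EDN = 25°  [△DEN]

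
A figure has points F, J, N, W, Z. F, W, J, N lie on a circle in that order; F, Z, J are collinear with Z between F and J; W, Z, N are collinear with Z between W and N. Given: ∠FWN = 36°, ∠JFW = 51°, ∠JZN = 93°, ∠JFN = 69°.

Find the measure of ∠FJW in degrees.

∠FJW = 24°

1. ∠FZW = 93°  [△FZW]
2. ∠JWN = 69°  [same arc JN]
3. ∠JZW = 87°  [linear pair at Z on FJ]
4. ∠FJW = 24°  [△WZJ]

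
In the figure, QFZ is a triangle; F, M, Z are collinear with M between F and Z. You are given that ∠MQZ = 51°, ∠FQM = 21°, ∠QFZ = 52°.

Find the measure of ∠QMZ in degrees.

∠QMZ = 73°

1. ∠MFQ = 52°  [M on ray FZ]
2. ∠FMQ = 107°  [△QFM]
3. ∠QMZ = 73°  [linear pair at M on FZ]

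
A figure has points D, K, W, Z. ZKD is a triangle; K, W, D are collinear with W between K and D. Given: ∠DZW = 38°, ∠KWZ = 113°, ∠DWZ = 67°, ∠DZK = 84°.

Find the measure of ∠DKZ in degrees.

1. ∠WDZ = 75°  [△ZWD]
2. ∠KDZ = 75°  [W on ray DK]
3. ∠DKZ = 21°  [△ZKD]

∠DKZ = 21°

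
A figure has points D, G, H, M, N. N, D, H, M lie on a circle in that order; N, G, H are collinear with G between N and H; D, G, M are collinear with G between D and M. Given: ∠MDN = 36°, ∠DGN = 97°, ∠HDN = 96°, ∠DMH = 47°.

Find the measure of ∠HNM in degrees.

∠HNM = 60°

1. ∠MHN = 36°  [same arc NM]
2. ∠HMN = 84°  [cyclic NDHM, opposite ∠D+∠M]
3. ∠HNM = 60°  [△NHM]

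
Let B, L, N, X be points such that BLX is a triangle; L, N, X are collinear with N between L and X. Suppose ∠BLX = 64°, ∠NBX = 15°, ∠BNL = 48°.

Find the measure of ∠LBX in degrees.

∠LBX = 83°

1. ∠BNX = 132°  [linear pair at N on LX]
2. ∠BXN = 33°  [△BNX]
3. ∠BXL = 33°  [N on ray XL]
4. ∠LBX = 83°  [△BLX]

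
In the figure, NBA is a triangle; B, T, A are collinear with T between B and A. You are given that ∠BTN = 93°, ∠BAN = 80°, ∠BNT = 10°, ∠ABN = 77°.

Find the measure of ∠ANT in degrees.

∠ANT = 13°

1. ∠ATN = 87°  [linear pair at T on BA]
2. ∠NAT = 80°  [T on ray AB]
3. ∠ANT = 13°  [△NTA]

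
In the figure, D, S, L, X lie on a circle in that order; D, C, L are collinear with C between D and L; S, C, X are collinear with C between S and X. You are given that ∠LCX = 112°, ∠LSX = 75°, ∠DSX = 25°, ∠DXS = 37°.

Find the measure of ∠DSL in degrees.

∠DSL = 100°

1. ∠DCS = 112°  [vertical angles at C]
2. ∠LDS = 43°  [△DCS]
3. ∠DLS = 37°  [same arc DS]
4. ∠DSL = 100°  [△DSL]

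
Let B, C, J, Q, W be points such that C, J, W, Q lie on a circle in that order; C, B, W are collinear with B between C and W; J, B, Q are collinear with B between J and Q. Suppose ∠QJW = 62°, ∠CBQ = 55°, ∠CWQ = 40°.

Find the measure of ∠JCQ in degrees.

∠JCQ = 77°

1. ∠QCW = 62°  [same arc WQ]
2. ∠CQJ = 63°  [△CBQ]
3. ∠CJQ = 40°  [same arc CQ]
4. ∠JCQ = 77°  [△CJQ]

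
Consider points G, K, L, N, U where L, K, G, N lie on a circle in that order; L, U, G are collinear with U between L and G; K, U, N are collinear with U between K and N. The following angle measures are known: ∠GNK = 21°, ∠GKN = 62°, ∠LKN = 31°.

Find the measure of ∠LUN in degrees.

∠LUN = 52°

1. ∠LGN = 31°  [same arc LN]
2. ∠GUN = 128°  [△GUN]
3. ∠LUN = 52°  [linear pair at U on LG]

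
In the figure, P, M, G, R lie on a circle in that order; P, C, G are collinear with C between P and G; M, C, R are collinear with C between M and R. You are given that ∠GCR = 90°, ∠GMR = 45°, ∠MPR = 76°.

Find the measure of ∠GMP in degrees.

1. ∠MCP = 90°  [vertical angles at C]
2. ∠MGR = 104°  [cyclic PMGR, opposite ∠P+∠G]
3. ∠GCM = 90°  [linear pair at C on PG]
4. ∠GRM = 31°  [△MGR]
5. ∠MGP = 45°  [△MCG]
6. ∠GPM = 31°  [same arc MG]
7. ∠GMP = 104°  [△PMG]

∠GMP = 104°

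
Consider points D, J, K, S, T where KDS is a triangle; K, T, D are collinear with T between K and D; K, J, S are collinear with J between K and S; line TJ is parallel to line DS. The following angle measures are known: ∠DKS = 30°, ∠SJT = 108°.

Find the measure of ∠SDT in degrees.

∠SDT = 78°

1. ∠JKT = 30°  [T on KD, J on KS]
2. ∠KJT = 72°  [linear pair at J on KS]
3. ∠JTK = 78°  [△KTJ]
4. ∠DTJ = 102°  [linear pair at T on KD]
5. ∠SDT = 78°  [TJ∥DS, co-interior at D–T]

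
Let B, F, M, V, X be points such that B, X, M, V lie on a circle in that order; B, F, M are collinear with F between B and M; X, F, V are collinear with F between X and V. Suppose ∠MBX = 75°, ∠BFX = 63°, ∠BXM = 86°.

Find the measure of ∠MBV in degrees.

∠MBV = 44°

1. ∠MVX = 75°  [same arc XM]
2. ∠MFV = 63°  [vertical angles at F]
3. ∠BVM = 94°  [cyclic BXMV, opposite ∠X+∠V]
4. ∠BMV = 42°  [△MFV]
5. ∠MBV = 44°  [△BMV]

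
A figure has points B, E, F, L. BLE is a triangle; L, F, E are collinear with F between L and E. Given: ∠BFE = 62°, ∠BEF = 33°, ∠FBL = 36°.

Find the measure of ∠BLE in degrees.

∠BLE = 26°

1. ∠BFL = 118°  [linear pair at F on LE]
2. ∠BLF = 26°  [△BLF]
3. ∠BLE = 26°  [F on ray LE]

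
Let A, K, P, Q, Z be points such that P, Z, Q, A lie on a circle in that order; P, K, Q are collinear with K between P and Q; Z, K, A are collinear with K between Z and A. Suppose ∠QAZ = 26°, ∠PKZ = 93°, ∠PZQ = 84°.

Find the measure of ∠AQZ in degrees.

1. ∠QPZ = 26°  [same arc ZQ]
2. ∠QKZ = 87°  [linear pair at K on PQ]
3. ∠PQZ = 70°  [△PZQ]
4. ∠AZQ = 23°  [△ZKQ]
5. ∠AQZ = 131°  [△ZQA]

∠AQZ = 131°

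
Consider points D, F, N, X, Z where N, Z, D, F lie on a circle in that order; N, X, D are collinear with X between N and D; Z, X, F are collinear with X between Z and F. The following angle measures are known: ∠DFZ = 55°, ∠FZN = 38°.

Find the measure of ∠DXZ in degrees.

∠DXZ = 93°

1. ∠DNZ = 55°  [same arc ZD]
2. ∠NXZ = 87°  [△NXZ]
3. ∠DXZ = 93°  [linear pair at X on ND]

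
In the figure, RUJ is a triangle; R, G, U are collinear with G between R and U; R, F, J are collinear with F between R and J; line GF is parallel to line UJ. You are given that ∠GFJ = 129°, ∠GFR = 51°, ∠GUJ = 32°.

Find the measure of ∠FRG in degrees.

∠FRG = 97°

1. ∠RJU = 51°  [GF∥UJ, corresponding at F]
2. ∠JUR = 32°  [G on ray UR]
3. ∠JRU = 97°  [△RUJ]
4. ∠FRG = 97°  [G on RU, F on RJ]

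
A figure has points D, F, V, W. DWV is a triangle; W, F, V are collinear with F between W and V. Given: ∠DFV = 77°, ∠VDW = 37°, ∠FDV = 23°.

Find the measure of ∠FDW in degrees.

1. ∠DVF = 80°  [△DFV]
2. ∠DFW = 103°  [linear pair at F on WV]
3. ∠DVW = 80°  [F on ray VW]
4. ∠DWV = 63°  [△DWV]
5. ∠DWF = 63°  [F on ray WV]
6. ∠FDW = 14°  [△DWF]

∠FDW = 14°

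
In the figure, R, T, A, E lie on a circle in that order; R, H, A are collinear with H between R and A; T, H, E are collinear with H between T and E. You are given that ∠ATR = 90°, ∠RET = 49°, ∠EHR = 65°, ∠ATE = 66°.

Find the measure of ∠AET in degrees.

∠AET = 41°

1. ∠AER = 90°  [cyclic RTAE, opposite ∠T+∠E]
2. ∠ARE = 66°  [△RHE]
3. ∠AHE = 115°  [linear pair at H on RA]
4. ∠EAR = 24°  [△RAE]
5. ∠AET = 41°  [△AHE]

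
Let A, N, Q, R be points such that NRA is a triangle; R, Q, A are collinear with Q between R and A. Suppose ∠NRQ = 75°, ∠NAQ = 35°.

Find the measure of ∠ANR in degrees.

1. ∠ARN = 75°  [Q on ray RA]
2. ∠NAR = 35°  [Q on ray AR]
3. ∠ANR = 70°  [△NRA]

∠ANR = 70°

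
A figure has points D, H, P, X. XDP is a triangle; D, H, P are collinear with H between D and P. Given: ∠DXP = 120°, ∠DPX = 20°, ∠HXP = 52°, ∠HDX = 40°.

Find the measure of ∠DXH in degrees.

∠DXH = 68°

1. ∠HPX = 20°  [H on ray PD]
2. ∠PHX = 108°  [△XHP]
3. ∠DHX = 72°  [linear pair at H on DP]
4. ∠DXH = 68°  [△XDH]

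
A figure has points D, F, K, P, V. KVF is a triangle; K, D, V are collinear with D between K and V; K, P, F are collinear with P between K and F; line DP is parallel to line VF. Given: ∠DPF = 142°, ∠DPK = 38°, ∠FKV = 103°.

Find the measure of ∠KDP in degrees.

1. ∠KFV = 38°  [DP∥VF, corresponding at P]
2. ∠FVK = 39°  [△KVF]
3. ∠KDP = 39°  [DP∥VF, corresponding at D]

∠KDP = 39°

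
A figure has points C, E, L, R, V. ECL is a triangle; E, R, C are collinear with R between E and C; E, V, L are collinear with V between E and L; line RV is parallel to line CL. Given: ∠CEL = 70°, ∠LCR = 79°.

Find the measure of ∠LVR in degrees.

∠LVR = 149°

1. ∠ECL = 79°  [R on ray CE]
2. ∠CLE = 31°  [△ECL]
3. ∠EVR = 31°  [RV∥CL, corresponding at V]
4. ∠LVR = 149°  [linear pair at V on EL]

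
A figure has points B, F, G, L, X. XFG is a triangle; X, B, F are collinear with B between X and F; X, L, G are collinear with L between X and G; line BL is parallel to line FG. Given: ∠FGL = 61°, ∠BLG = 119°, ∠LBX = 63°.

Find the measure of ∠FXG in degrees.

∠FXG = 56°

1. ∠FGX = 61°  [L on ray GX]
2. ∠GFX = 63°  [BL∥FG, corresponding at B]
3. ∠FXG = 56°  [△XFG]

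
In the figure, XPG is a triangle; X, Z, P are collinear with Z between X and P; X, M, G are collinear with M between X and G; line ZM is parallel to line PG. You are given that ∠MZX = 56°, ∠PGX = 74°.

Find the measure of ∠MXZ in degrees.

1. ∠GPX = 56°  [ZM∥PG, corresponding at Z]
2. ∠GXP = 50°  [△XPG]
3. ∠MXZ = 50°  [Z on XP, M on XG]

∠MXZ = 50°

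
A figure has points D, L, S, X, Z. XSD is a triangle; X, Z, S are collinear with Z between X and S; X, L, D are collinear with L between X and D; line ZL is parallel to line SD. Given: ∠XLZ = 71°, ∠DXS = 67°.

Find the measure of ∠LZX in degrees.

1. ∠SDX = 71°  [ZL∥SD, corresponding at L]
2. ∠DSX = 42°  [△XSD]
3. ∠LZX = 42°  [ZL∥SD, corresponding at Z]

∠LZX = 42°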